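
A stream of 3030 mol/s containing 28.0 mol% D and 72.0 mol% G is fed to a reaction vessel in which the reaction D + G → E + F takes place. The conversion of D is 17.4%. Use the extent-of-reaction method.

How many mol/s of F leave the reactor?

D reacted = 0.174 × 848.4 = 147.6 mol/s; ν_D = −1, so ξ = 147.6/1 = 147.6 mol/s.
Outlet amounts (n = n₀ + ν ξ):
  D: 848.4 − 1(147.6) = 700.8
  G: 2182 − 1(147.6) = 2034
  E: 0 + 1(147.6) = 147.6
  F: 0 + 1(147.6) = 147.6

148 mol/s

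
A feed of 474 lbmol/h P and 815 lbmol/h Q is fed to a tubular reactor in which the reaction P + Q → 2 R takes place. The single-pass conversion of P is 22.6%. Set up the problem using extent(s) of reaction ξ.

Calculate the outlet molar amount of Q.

708 lbmol/h

P reacted = 0.226 × 474 = 107.1 lbmol/h; ν_P = −1, so ξ = 107.1/1 = 107.1 lbmol/h.
Outlet amounts (n = n₀ + ν ξ):
  P: 474 − 1(107.1) = 366.9
  Q: 815 − 1(107.1) = 707.9
  R: 0 + 2(107.1) = 214.2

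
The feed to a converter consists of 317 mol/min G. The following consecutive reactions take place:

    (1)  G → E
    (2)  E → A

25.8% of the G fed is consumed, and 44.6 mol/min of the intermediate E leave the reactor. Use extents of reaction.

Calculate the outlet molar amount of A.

37.2 mol/min

Conversion of G: G consumed = 1ξ₁ = 0.258 × 317 → ξ₁ = 81.79 mol/min.
E balance: n_E = 0 + 1ξ₁ − 1ξ₂ = 44.6 → ξ₂ = (1·81.79 − 44.6)/1 = 37.19 mol/min.
Outlet amounts (n = n₀ + Σ ν·ξ):
  G: 317 − 1(81.79) = 235.2
  E: 0 + 1(81.79) − 1(37.19) = 44.6
  A: 0 + 1(37.19) = 37.19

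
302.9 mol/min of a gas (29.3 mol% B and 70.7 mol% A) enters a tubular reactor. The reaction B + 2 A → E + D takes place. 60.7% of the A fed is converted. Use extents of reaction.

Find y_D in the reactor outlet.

A reacted = 0.607 × 214.2 = 130 mol/min; ν_A = −2, so ξ = 130/2 = 64.99 mol/min.
Outlet amounts (n = n₀ + ν ξ):
  B: 88.75 − 1(64.99) = 23.76
  A: 214.2 − 2(64.99) = 84.16
  E: 0 + 1(64.99) = 64.99
  D: 0 + 1(64.99) = 64.99
Total out = 237.9 mol/min; y_D = 64.99 / 237.9 = 0.2732.

0.273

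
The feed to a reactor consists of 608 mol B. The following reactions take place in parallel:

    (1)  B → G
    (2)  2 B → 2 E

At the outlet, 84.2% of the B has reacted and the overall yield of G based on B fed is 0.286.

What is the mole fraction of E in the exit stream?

0.556

Yield of G: 1ξ₁ / 608 = 0.286 → ξ₁ = 173.9 mol.
Conversion of B: 1ξ₁ + 2ξ₂ = 0.842 × 608 = 511.9 → ξ₂ = 169 mol.
Outlet amounts (n = n₀ + Σ ν·ξ):
  B: 608 − 1(173.9) − 2(169) = 96.06
  G: 0 + 1(173.9) = 173.9
  E: 0 + 2(169) = 338
Total out = 608 mol; y_E = 338 / 608 = 0.556.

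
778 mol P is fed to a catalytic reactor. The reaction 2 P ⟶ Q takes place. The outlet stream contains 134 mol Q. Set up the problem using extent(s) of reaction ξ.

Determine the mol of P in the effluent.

For Q: n = n₀ + 1ξ → 134 = 0 + 1ξ, giving ξ = 134 mol.
Outlet amounts (n = n₀ + ν ξ):
  P: 778 − 2(134) = 510
  Q: 0 + 1(134) = 134

510 mol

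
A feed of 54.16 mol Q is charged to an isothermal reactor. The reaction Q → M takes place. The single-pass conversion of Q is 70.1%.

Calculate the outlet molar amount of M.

Q reacted = 0.701 × 54.16 = 37.97 mol; ν_Q = −1, so ξ = 37.97/1 = 37.97 mol.
Outlet amounts (n = n₀ + ν ξ):
  Q: 54.16 − 1(37.97) = 16.19
  M: 0 + 1(37.97) = 37.97

38 mol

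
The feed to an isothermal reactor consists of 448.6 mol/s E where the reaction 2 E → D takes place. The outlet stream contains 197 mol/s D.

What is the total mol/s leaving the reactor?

252 mol/s

For D: n = n₀ + 1ξ → 197 = 0 + 1ξ, giving ξ = 197 mol/s.
Outlet amounts (n = n₀ + ν ξ):
  E: 448.6 − 2(197) = 54.6
  D: 0 + 1(197) = 197
Total out = 54.6 + 197 = 251.6 mol/s.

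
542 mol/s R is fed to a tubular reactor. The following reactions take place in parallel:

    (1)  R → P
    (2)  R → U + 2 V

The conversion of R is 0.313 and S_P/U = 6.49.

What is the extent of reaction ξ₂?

ξ₂ = 22.6 mol/s

Conversion of R: R consumed = 0.313 × 542 = 169.6 mol/s = 1ξ₁ + 1ξ₂.
Selectivity: 1ξ₁ / (1ξ₂) = 6.49 → ξ₁ = 6.49 ξ₂.
Substitute: (1·6.49 + 1) ξ₂ = 169.6 → ξ₂ = 22.65 mol/s, ξ₁ = 147 mol/s.
Outlet amounts (n = n₀ + Σ ν·ξ):
  R: 542 − 1(147) − 1(22.65) = 372.4
  P: 0 + 1(147) = 147
  U: 0 + 1(22.65) = 22.65
  V: 0 + 2(22.65) = 45.3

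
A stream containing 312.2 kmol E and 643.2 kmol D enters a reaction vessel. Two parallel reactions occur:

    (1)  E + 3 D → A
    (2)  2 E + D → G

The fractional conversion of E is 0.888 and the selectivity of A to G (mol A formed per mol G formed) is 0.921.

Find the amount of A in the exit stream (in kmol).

87.4 kmol

Conversion of E: E consumed = 0.888 × 312.2 = 277.2 kmol = 1ξ₁ + 2ξ₂.
Selectivity: 1ξ₁ / (1ξ₂) = 0.921 → ξ₁ = 0.921 ξ₂.
Substitute: (1·0.921 + 2) ξ₂ = 277.2 → ξ₂ = 94.91 kmol, ξ₁ = 87.41 kmol.
Outlet amounts (n = n₀ + Σ ν·ξ):
  E: 312.2 − 1(87.41) − 2(94.91) = 34.97
  D: 643.2 − 3(87.41) − 1(94.91) = 286.1
  A: 0 + 1(87.41) = 87.41
  G: 0 + 1(94.91) = 94.91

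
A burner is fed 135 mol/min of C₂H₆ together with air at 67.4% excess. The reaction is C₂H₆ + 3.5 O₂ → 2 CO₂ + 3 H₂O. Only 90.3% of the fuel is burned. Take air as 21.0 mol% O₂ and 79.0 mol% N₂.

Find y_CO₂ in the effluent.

Stoichiometric O₂ = 3.5 × 135 = 472.5 mol/min; O₂ fed = 472.5 × 1.674 = 791 mol/min.
N₂ fed = 791 × 79/21 = 2976 mol/min.
Fuel reacted = 0.903 × 135 → ξ = 121.9 mol/min.
Outlet (n = n₀ + ν ξ):
  C₂H₆: 135 − 1(121.9) = 13.09
  O₂: 791 − 3.5(121.9) = 364.3
  N₂: 2976 (inert)
  CO₂: 0 + 2(121.9) = 243.8
  H₂O: 0 + 3(121.9) = 365.7
Total out = 3962 mol/min; y_CO₂ = 243.8 / 3962 = 0.06153.

0.0615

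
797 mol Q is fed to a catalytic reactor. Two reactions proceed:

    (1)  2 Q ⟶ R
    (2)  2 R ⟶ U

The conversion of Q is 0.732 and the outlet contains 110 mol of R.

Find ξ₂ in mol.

Conversion of Q: Q consumed = 2ξ₁ = 0.732 × 797 → ξ₁ = 291.7 mol.
R balance: n_R = 0 + 1ξ₁ − 2ξ₂ = 110 → ξ₂ = (1·291.7 − 110)/2 = 90.85 mol.
Outlet amounts (n = n₀ + Σ ν·ξ):
  Q: 797 − 2(291.7) = 213.6
  R: 0 + 1(291.7) − 2(90.85) = 110
  U: 0 + 1(90.85) = 90.85

ξ₂ = 90.9 mol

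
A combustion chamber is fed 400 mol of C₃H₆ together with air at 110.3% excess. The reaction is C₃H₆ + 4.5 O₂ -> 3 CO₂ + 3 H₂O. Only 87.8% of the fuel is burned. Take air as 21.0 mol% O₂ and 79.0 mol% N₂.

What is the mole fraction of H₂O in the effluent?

Stoichiometric O₂ = 4.5 × 400 = 1800 mol; O₂ fed = 1800 × 2.103 = 3785 mol.
N₂ fed = 3785 × 79/21 = 14240 mol.
Fuel reacted = 0.878 × 400 → ξ = 351.2 mol.
Outlet (n = n₀ + ν ξ):
  C₃H₆: 400 − 1(351.2) = 48.8
  O₂: 3785 − 4.5(351.2) = 2205
  N₂: 14240 (inert)
  CO₂: 0 + 3(351.2) = 1054
  H₂O: 0 + 3(351.2) = 1054
Total out = 18600 mol; y_H₂O = 1054 / 18600 = 0.05664.

0.0566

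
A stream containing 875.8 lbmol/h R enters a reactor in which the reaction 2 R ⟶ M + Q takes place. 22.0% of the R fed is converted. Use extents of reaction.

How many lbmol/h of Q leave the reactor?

96.3 lbmol/h

R reacted = 0.22 × 875.8 = 192.7 lbmol/h; ν_R = −2, so ξ = 192.7/2 = 96.34 lbmol/h.
Outlet amounts (n = n₀ + ν ξ):
  R: 875.8 − 2(96.34) = 683.1
  M: 0 + 1(96.34) = 96.34
  Q: 0 + 1(96.34) = 96.34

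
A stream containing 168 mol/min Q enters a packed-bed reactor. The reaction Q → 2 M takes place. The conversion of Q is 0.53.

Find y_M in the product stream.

Q reacted = 0.53 × 168 = 89.04 mol/min; ν_Q = −1, so ξ = 89.04/1 = 89.04 mol/min.
Outlet amounts (n = n₀ + ν ξ):
  Q: 168 − 1(89.04) = 78.96
  M: 0 + 2(89.04) = 178.1
Total out = 257 mol/min; y_M = 178.1 / 257 = 0.6928.

0.693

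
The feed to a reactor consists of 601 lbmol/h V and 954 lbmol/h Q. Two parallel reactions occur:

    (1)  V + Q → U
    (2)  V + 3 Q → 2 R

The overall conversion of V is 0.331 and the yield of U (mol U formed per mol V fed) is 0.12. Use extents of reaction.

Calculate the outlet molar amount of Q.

Yield of U: 1ξ₁ / 601 = 0.12 → ξ₁ = 72.12 lbmol/h.
Conversion of V: 1ξ₁ + 1ξ₂ = 0.331 × 601 = 198.9 → ξ₂ = 126.8 lbmol/h.
Outlet amounts (n = n₀ + Σ ν·ξ):
  V: 601 − 1(72.12) − 1(126.8) = 402.1
  Q: 954 − 1(72.12) − 3(126.8) = 501.4
  U: 0 + 1(72.12) = 72.12
  R: 0 + 2(126.8) = 253.6

501 lbmol/h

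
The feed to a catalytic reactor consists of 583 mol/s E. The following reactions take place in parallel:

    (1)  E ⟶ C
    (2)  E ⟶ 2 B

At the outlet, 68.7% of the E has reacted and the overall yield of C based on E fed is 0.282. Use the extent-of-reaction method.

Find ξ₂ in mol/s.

ξ₂ = 236 mol/s

Yield of C: 1ξ₁ / 583 = 0.282 → ξ₁ = 164.4 mol/s.
Conversion of E: 1ξ₁ + 1ξ₂ = 0.687 × 583 = 400.5 → ξ₂ = 236.1 mol/s.
Outlet amounts (n = n₀ + Σ ν·ξ):
  E: 583 − 1(164.4) − 1(236.1) = 182.5
  C: 0 + 1(164.4) = 164.4
  B: 0 + 2(236.1) = 472.2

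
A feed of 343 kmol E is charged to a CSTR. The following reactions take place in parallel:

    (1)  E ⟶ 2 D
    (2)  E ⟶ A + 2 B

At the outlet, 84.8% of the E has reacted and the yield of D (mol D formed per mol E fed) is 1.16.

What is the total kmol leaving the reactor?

Yield of D: 2ξ₁ / 343 = 1.16 → ξ₁ = 198.9 kmol.
Conversion of E: 1ξ₁ + 1ξ₂ = 0.848 × 343 = 290.9 → ξ₂ = 91.92 kmol.
Outlet amounts (n = n₀ + Σ ν·ξ):
  E: 343 − 1(198.9) − 1(91.92) = 52.14
  D: 0 + 2(198.9) = 397.9
  A: 0 + 1(91.92) = 91.92
  B: 0 + 2(91.92) = 183.8
Total out = 52.14 + 397.9 + 91.92 + 183.8 = 725.8 kmol.

726 kmol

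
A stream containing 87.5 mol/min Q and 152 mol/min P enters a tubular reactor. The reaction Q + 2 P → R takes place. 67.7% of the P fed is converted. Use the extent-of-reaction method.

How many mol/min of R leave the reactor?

P reacted = 0.677 × 152 = 102.9 mol/min; ν_P = −2, so ξ = 102.9/2 = 51.45 mol/min.
Outlet amounts (n = n₀ + ν ξ):
  Q: 87.5 − 1(51.45) = 36.05
  P: 152 − 2(51.45) = 49.1
  R: 0 + 1(51.45) = 51.45

51.5 mol/min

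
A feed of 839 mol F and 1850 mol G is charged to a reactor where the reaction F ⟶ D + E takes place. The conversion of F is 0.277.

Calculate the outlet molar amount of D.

F reacted = 0.277 × 839 = 232.4 mol; ν_F = −1, so ξ = 232.4/1 = 232.4 mol.
Outlet amounts (n = n₀ + ν ξ):
  F: 839 − 1(232.4) = 606.6
  D: 0 + 1(232.4) = 232.4
  E: 0 + 1(232.4) = 232.4
  G: 1850 (inert)

232 mol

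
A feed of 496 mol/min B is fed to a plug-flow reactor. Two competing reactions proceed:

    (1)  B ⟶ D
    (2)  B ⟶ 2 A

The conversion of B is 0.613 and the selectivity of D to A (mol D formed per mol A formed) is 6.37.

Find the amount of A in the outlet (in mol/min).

44.3 mol/min

Conversion of B: B consumed = 0.613 × 496 = 304 mol/min = 1ξ₁ + 1ξ₂.
Selectivity: 1ξ₁ / (2ξ₂) = 6.37 → ξ₁ = 12.74 ξ₂.
Substitute: (1·12.74 + 1) ξ₂ = 304 → ξ₂ = 22.13 mol/min, ξ₁ = 281.9 mol/min.
Outlet amounts (n = n₀ + Σ ν·ξ):
  B: 496 − 1(281.9) − 1(22.13) = 192
  D: 0 + 1(281.9) = 281.9
  A: 0 + 2(22.13) = 44.26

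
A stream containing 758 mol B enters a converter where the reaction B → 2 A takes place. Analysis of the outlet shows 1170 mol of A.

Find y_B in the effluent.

0.129

For A: n = n₀ + 2ξ → 1170 = 0 + 2ξ, giving ξ = 585 mol.
Outlet amounts (n = n₀ + ν ξ):
  B: 758 − 1(585) = 173
  A: 0 + 2(585) = 1170
Total out = 1343 mol; y_B = 173 / 1343 = 0.1288.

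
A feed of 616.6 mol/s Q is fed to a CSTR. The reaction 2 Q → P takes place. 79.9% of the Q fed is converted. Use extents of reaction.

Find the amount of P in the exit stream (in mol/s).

246 mol/s

Q reacted = 0.799 × 616.6 = 492.7 mol/s; ν_Q = −2, so ξ = 492.7/2 = 246.3 mol/s.
Outlet amounts (n = n₀ + ν ξ):
  Q: 616.6 − 2(246.3) = 123.9
  P: 0 + 1(246.3) = 246.3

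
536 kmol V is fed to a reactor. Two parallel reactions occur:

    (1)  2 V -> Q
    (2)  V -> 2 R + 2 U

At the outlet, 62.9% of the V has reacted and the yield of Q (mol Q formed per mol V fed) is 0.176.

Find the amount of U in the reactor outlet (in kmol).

Yield of Q: 1ξ₁ / 536 = 0.176 → ξ₁ = 94.34 kmol.
Conversion of V: 2ξ₁ + 1ξ₂ = 0.629 × 536 = 337.1 → ξ₂ = 148.5 kmol.
Outlet amounts (n = n₀ + Σ ν·ξ):
  V: 536 − 2(94.34) − 1(148.5) = 198.9
  Q: 0 + 1(94.34) = 94.34
  R: 0 + 2(148.5) = 296.9
  U: 0 + 2(148.5) = 296.9

297 kmol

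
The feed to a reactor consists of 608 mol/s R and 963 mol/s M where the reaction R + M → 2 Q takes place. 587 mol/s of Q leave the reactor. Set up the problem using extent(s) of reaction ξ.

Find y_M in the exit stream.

0.426

For Q: n = n₀ + 2ξ → 587 = 0 + 2ξ, giving ξ = 293.5 mol/s.
Outlet amounts (n = n₀ + ν ξ):
  R: 608 − 1(293.5) = 314.5
  M: 963 − 1(293.5) = 669.5
  Q: 0 + 2(293.5) = 587
Total out = 1571 mol/s; y_M = 669.5 / 1571 = 0.4262.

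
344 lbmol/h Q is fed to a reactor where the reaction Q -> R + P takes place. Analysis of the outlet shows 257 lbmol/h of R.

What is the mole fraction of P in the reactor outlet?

For R: n = n₀ + 1ξ → 257 = 0 + 1ξ, giving ξ = 257 lbmol/h.
Outlet amounts (n = n₀ + ν ξ):
  Q: 344 − 1(257) = 87
  R: 0 + 1(257) = 257
  P: 0 + 1(257) = 257
Total out = 601 lbmol/h; y_P = 257 / 601 = 0.4276.

0.428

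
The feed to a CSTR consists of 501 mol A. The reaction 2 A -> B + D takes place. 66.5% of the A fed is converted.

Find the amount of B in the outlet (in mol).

167 mol

A reacted = 0.665 × 501 = 333.2 mol; ν_A = −2, so ξ = 333.2/2 = 166.6 mol.
Outlet amounts (n = n₀ + ν ξ):
  A: 501 − 2(166.6) = 167.8
  B: 0 + 1(166.6) = 166.6
  D: 0 + 1(166.6) = 166.6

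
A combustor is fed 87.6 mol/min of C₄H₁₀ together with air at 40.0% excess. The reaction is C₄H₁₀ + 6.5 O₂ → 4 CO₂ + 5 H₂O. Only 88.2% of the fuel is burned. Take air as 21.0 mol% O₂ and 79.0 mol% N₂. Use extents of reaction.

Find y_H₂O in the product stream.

Stoichiometric O₂ = 6.5 × 87.6 = 569.4 mol/min; O₂ fed = 569.4 × 1.400 = 797.2 mol/min.
N₂ fed = 797.2 × 79/21 = 2999 mol/min.
Fuel reacted = 0.882 × 87.6 → ξ = 77.26 mol/min.
Outlet (n = n₀ + ν ξ):
  C₄H₁₀: 87.6 − 1(77.26) = 10.34
  O₂: 797.2 − 6.5(77.26) = 294.9
  N₂: 2999 (inert)
  CO₂: 0 + 4(77.26) = 309.1
  H₂O: 0 + 5(77.26) = 386.3
Total out = 3999 mol/min; y_H₂O = 386.3 / 3999 = 0.09659.

0.0966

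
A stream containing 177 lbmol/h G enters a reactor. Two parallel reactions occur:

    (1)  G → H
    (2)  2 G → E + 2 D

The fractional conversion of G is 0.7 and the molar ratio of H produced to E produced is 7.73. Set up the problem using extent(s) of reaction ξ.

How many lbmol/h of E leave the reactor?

12.7 lbmol/h

Conversion of G: G consumed = 0.7 × 177 = 123.9 lbmol/h = 1ξ₁ + 2ξ₂.
Selectivity: 1ξ₁ / (1ξ₂) = 7.73 → ξ₁ = 7.73 ξ₂.
Substitute: (1·7.73 + 2) ξ₂ = 123.9 → ξ₂ = 12.73 lbmol/h, ξ₁ = 98.43 lbmol/h.
Outlet amounts (n = n₀ + Σ ν·ξ):
  G: 177 − 1(98.43) − 2(12.73) = 53.1
  H: 0 + 1(98.43) = 98.43
  E: 0 + 1(12.73) = 12.73
  D: 0 + 2(12.73) = 25.47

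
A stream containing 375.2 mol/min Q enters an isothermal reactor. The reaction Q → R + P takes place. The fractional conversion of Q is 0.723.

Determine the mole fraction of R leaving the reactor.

0.42

Q reacted = 0.723 × 375.2 = 271.3 mol/min; ν_Q = −1, so ξ = 271.3/1 = 271.3 mol/min.
Outlet amounts (n = n₀ + ν ξ):
  Q: 375.2 − 1(271.3) = 103.9
  R: 0 + 1(271.3) = 271.3
  P: 0 + 1(271.3) = 271.3
Total out = 646.5 mol/min; y_R = 271.3 / 646.5 = 0.4196.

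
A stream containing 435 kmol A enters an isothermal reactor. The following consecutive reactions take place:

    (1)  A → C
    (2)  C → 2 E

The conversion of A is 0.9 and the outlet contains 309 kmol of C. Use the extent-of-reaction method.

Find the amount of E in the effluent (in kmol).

165 kmol

Conversion of A: A consumed = 1ξ₁ = 0.9 × 435 → ξ₁ = 391.5 kmol.
C balance: n_C = 0 + 1ξ₁ − 1ξ₂ = 309 → ξ₂ = (1·391.5 − 309)/1 = 82.5 kmol.
Outlet amounts (n = n₀ + Σ ν·ξ):
  A: 435 − 1(391.5) = 43.5
  C: 0 + 1(391.5) − 1(82.5) = 309
  E: 0 + 2(82.5) = 165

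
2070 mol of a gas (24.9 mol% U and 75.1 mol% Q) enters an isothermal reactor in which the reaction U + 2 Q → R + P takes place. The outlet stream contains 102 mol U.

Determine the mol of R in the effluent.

413 mol

For U: n = n₀ − 1ξ → 102 = 515.4 − 1ξ, giving ξ = 413.4 mol.
Outlet amounts (n = n₀ + ν ξ):
  U: 515.4 − 1(413.4) = 102
  Q: 1555 − 2(413.4) = 727.7
  R: 0 + 1(413.4) = 413.4
  P: 0 + 1(413.4) = 413.4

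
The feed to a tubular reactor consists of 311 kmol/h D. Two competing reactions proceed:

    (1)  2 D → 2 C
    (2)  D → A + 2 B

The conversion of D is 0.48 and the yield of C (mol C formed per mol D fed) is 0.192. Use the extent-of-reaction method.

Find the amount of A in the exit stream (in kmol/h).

Yield of C: 2ξ₁ / 311 = 0.192 → ξ₁ = 29.86 kmol/h.
Conversion of D: 2ξ₁ + 1ξ₂ = 0.48 × 311 = 149.3 → ξ₂ = 89.57 kmol/h.
Outlet amounts (n = n₀ + Σ ν·ξ):
  D: 311 − 2(29.86) − 1(89.57) = 161.7
  C: 0 + 2(29.86) = 59.71
  A: 0 + 1(89.57) = 89.57
  B: 0 + 2(89.57) = 179.1

89.6 kmol/h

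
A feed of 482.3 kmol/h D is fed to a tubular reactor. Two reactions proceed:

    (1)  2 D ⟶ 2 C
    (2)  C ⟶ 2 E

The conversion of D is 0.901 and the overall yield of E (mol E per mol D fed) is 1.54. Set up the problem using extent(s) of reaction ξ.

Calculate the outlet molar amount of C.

63.2 kmol/h

Conversion of D: D consumed = 2ξ₁ = 0.901 × 482.3 → ξ₁ = 217.3 kmol/h.
Yield of E: 2ξ₂ / 482.3 = 1.54 → ξ₂ = 371.4 kmol/h.
Outlet amounts (n = n₀ + Σ ν·ξ):
  D: 482.3 − 2(217.3) = 47.75
  C: 0 + 2(217.3) − 1(371.4) = 63.18
  E: 0 + 2(371.4) = 742.7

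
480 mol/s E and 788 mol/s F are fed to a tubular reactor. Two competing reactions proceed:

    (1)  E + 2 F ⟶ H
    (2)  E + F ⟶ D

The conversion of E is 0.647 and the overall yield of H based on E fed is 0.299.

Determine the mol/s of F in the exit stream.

334 mol/s

Yield of H: 1ξ₁ / 480 = 0.299 → ξ₁ = 143.5 mol/s.
Conversion of E: 1ξ₁ + 1ξ₂ = 0.647 × 480 = 310.6 → ξ₂ = 167 mol/s.
Outlet amounts (n = n₀ + Σ ν·ξ):
  E: 480 − 1(143.5) − 1(167) = 169.4
  F: 788 − 2(143.5) − 1(167) = 333.9
  H: 0 + 1(143.5) = 143.5
  D: 0 + 1(167) = 167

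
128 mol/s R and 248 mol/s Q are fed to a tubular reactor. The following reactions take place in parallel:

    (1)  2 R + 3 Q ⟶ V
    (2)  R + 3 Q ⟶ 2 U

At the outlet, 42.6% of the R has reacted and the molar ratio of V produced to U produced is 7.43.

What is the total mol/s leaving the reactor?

267 mol/s

Conversion of R: R consumed = 0.426 × 128 = 54.53 mol/s = 2ξ₁ + 1ξ₂.
Selectivity: 1ξ₁ / (2ξ₂) = 7.43 → ξ₁ = 14.86 ξ₂.
Substitute: (2·14.86 + 1) ξ₂ = 54.53 → ξ₂ = 1.775 mol/s, ξ₁ = 26.38 mol/s.
Outlet amounts (n = n₀ + Σ ν·ξ):
  R: 128 − 2(26.38) − 1(1.775) = 73.47
  Q: 248 − 3(26.38) − 3(1.775) = 163.5
  V: 0 + 1(26.38) = 26.38
  U: 0 + 2(1.775) = 3.55
Total out = 73.47 + 163.5 + 26.38 + 3.55 = 266.9 mol/s.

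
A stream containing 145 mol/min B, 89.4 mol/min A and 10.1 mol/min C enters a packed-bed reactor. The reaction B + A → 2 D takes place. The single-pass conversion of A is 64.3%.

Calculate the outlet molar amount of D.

A reacted = 0.643 × 89.4 = 57.48 mol/min; ν_A = −1, so ξ = 57.48/1 = 57.48 mol/min.
Outlet amounts (n = n₀ + ν ξ):
  B: 145 − 1(57.48) = 87.52
  A: 89.4 − 1(57.48) = 31.92
  D: 0 + 2(57.48) = 115
  C: 10.1 (inert)

115 mol/min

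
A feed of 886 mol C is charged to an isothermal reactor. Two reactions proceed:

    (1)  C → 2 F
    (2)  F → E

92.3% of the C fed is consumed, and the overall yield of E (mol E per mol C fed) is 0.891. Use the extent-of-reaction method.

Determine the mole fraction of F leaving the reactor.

0.497

Conversion of C: C consumed = 1ξ₁ = 0.923 × 886 → ξ₁ = 817.8 mol.
Yield of E: 1ξ₂ / 886 = 0.891 → ξ₂ = 789.4 mol.
Outlet amounts (n = n₀ + Σ ν·ξ):
  C: 886 − 1(817.8) = 68.22
  F: 0 + 2(817.8) − 1(789.4) = 846.1
  E: 0 + 1(789.4) = 789.4
Total out = 1704 mol; y_F = 846.1 / 1704 = 0.4966.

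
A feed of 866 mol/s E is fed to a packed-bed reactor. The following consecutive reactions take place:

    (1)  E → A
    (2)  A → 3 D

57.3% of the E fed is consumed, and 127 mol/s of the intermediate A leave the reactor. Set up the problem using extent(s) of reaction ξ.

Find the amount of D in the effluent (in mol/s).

1110 mol/s

Conversion of E: E consumed = 1ξ₁ = 0.573 × 866 → ξ₁ = 496.2 mol/s.
A balance: n_A = 0 + 1ξ₁ − 1ξ₂ = 127 → ξ₂ = (1·496.2 − 127)/1 = 369.2 mol/s.
Outlet amounts (n = n₀ + Σ ν·ξ):
  E: 866 − 1(496.2) = 369.8
  A: 0 + 1(496.2) − 1(369.2) = 127
  D: 0 + 3(369.2) = 1108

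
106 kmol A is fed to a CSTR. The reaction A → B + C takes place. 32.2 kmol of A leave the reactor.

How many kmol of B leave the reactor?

73.8 kmol

For A: n = n₀ − 1ξ → 32.2 = 106 − 1ξ, giving ξ = 73.8 kmol.
Outlet amounts (n = n₀ + ν ξ):
  A: 106 − 1(73.8) = 32.2
  B: 0 + 1(73.8) = 73.8
  C: 0 + 1(73.8) = 73.8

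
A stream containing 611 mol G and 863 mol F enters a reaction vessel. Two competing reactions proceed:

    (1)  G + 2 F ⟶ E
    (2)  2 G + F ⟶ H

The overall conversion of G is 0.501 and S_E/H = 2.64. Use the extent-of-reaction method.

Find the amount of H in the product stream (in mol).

66 mol

Conversion of G: G consumed = 0.501 × 611 = 306.1 mol = 1ξ₁ + 2ξ₂.
Selectivity: 1ξ₁ / (1ξ₂) = 2.64 → ξ₁ = 2.64 ξ₂.
Substitute: (1·2.64 + 2) ξ₂ = 306.1 → ξ₂ = 65.97 mol, ξ₁ = 174.2 mol.
Outlet amounts (n = n₀ + Σ ν·ξ):
  G: 611 − 1(174.2) − 2(65.97) = 304.9
  F: 863 − 2(174.2) − 1(65.97) = 448.7
  E: 0 + 1(174.2) = 174.2
  H: 0 + 1(65.97) = 65.97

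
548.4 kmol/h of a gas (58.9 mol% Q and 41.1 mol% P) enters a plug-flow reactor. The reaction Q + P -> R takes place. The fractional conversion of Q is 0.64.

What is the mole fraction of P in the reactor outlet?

0.0546

Q reacted = 0.64 × 323 = 206.7 kmol/h; ν_Q = −1, so ξ = 206.7/1 = 206.7 kmol/h.
Outlet amounts (n = n₀ + ν ξ):
  Q: 323 − 1(206.7) = 116.3
  P: 225.4 − 1(206.7) = 18.67
  R: 0 + 1(206.7) = 206.7
Total out = 341.7 kmol/h; y_P = 18.67 / 341.7 = 0.05464.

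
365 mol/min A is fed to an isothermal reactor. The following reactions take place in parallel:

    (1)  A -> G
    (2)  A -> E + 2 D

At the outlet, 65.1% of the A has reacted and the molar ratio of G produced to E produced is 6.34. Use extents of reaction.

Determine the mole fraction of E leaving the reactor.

Conversion of A: A consumed = 0.651 × 365 = 237.6 mol/min = 1ξ₁ + 1ξ₂.
Selectivity: 1ξ₁ / (1ξ₂) = 6.34 → ξ₁ = 6.34 ξ₂.
Substitute: (1·6.34 + 1) ξ₂ = 237.6 → ξ₂ = 32.37 mol/min, ξ₁ = 205.2 mol/min.
Outlet amounts (n = n₀ + Σ ν·ξ):
  A: 365 − 1(205.2) − 1(32.37) = 127.4
  G: 0 + 1(205.2) = 205.2
  E: 0 + 1(32.37) = 32.37
  D: 0 + 2(32.37) = 64.75
Total out = 429.7 mol/min; y_E = 32.37 / 429.7 = 0.07533.

0.0753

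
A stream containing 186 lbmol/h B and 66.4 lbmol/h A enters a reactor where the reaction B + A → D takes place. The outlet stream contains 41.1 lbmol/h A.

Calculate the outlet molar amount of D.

For A: n = n₀ − 1ξ → 41.1 = 66.4 − 1ξ, giving ξ = 25.3 lbmol/h.
Outlet amounts (n = n₀ + ν ξ):
  B: 186 − 1(25.3) = 160.7
  A: 66.4 − 1(25.3) = 41.1
  D: 0 + 1(25.3) = 25.3

25.3 lbmol/h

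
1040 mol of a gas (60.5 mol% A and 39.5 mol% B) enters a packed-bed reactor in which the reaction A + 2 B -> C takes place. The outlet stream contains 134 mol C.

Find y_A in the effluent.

0.641

For C: n = n₀ + 1ξ → 134 = 0 + 1ξ, giving ξ = 134 mol.
Outlet amounts (n = n₀ + ν ξ):
  A: 629.2 − 1(134) = 495.2
  B: 410.8 − 2(134) = 142.8
  C: 0 + 1(134) = 134
Total out = 772 mol; y_A = 495.2 / 772 = 0.6415.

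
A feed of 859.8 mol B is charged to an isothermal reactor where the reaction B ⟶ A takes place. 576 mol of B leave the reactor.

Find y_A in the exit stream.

0.33

For B: n = n₀ − 1ξ → 576 = 859.8 − 1ξ, giving ξ = 283.8 mol.
Outlet amounts (n = n₀ + ν ξ):
  B: 859.8 − 1(283.8) = 576
  A: 0 + 1(283.8) = 283.8
Total out = 859.8 mol; y_A = 283.8 / 859.8 = 0.3301.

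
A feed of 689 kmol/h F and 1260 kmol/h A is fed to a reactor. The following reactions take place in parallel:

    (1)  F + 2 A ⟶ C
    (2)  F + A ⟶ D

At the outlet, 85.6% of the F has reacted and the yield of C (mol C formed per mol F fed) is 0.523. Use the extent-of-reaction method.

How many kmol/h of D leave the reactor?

Yield of C: 1ξ₁ / 689 = 0.523 → ξ₁ = 360.3 kmol/h.
Conversion of F: 1ξ₁ + 1ξ₂ = 0.856 × 689 = 589.8 → ξ₂ = 229.4 kmol/h.
Outlet amounts (n = n₀ + Σ ν·ξ):
  F: 689 − 1(360.3) − 1(229.4) = 99.22
  A: 1260 − 2(360.3) − 1(229.4) = 309.9
  C: 0 + 1(360.3) = 360.3
  D: 0 + 1(229.4) = 229.4

229 kmol/h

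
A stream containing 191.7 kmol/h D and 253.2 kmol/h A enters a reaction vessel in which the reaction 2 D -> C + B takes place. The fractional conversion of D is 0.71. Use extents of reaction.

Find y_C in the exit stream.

0.153

D reacted = 0.71 × 191.7 = 136.1 kmol/h; ν_D = −2, so ξ = 136.1/2 = 68.05 kmol/h.
Outlet amounts (n = n₀ + ν ξ):
  D: 191.7 − 2(68.05) = 55.59
  C: 0 + 1(68.05) = 68.05
  B: 0 + 1(68.05) = 68.05
  A: 253.2 (inert)
Total out = 444.9 kmol/h; y_C = 68.05 / 444.9 = 0.153.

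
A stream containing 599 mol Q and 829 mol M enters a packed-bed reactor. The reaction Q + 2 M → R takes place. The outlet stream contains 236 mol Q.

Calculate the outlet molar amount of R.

363 mol

For Q: n = n₀ − 1ξ → 236 = 599 − 1ξ, giving ξ = 363 mol.
Outlet amounts (n = n₀ + ν ξ):
  Q: 599 − 1(363) = 236
  M: 829 − 2(363) = 103
  R: 0 + 1(363) = 363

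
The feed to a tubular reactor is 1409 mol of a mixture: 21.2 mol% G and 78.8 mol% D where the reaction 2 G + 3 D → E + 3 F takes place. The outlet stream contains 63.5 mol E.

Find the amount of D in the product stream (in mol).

For E: n = n₀ + 1ξ → 63.5 = 0 + 1ξ, giving ξ = 63.5 mol.
Outlet amounts (n = n₀ + ν ξ):
  G: 298.7 − 2(63.5) = 171.7
  D: 1110 − 3(63.5) = 919.8
  E: 0 + 1(63.5) = 63.5
  F: 0 + 3(63.5) = 190.5

920 mol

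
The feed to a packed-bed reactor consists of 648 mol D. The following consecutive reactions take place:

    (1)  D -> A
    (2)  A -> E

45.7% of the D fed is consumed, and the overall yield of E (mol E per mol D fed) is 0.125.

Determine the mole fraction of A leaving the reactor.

0.332

Conversion of D: D consumed = 1ξ₁ = 0.457 × 648 → ξ₁ = 296.1 mol.
Yield of E: 1ξ₂ / 648 = 0.125 → ξ₂ = 81 mol.
Outlet amounts (n = n₀ + Σ ν·ξ):
  D: 648 − 1(296.1) = 351.9
  A: 0 + 1(296.1) − 1(81) = 215.1
  E: 0 + 1(81) = 81
Total out = 648 mol; y_A = 215.1 / 648 = 0.332.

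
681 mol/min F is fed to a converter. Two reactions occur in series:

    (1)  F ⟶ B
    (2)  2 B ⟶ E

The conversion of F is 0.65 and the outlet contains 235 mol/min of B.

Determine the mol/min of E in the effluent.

104 mol/min

Conversion of F: F consumed = 1ξ₁ = 0.65 × 681 → ξ₁ = 442.7 mol/min.
B balance: n_B = 0 + 1ξ₁ − 2ξ₂ = 235 → ξ₂ = (1·442.7 − 235)/2 = 103.8 mol/min.
Outlet amounts (n = n₀ + Σ ν·ξ):
  F: 681 − 1(442.7) = 238.3
  B: 0 + 1(442.7) − 2(103.8) = 235
  E: 0 + 1(103.8) = 103.8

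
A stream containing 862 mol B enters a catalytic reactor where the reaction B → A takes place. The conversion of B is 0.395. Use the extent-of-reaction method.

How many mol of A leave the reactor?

B reacted = 0.395 × 862 = 340.5 mol; ν_B = −1, so ξ = 340.5/1 = 340.5 mol.
Outlet amounts (n = n₀ + ν ξ):
  B: 862 − 1(340.5) = 521.5
  A: 0 + 1(340.5) = 340.5

340 mol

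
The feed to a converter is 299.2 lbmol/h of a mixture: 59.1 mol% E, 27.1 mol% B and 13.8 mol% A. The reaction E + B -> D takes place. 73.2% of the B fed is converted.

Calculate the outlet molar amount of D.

B reacted = 0.732 × 81.08 = 59.35 lbmol/h; ν_B = −1, so ξ = 59.35/1 = 59.35 lbmol/h.
Outlet amounts (n = n₀ + ν ξ):
  E: 176.8 − 1(59.35) = 117.5
  B: 81.08 − 1(59.35) = 21.73
  D: 0 + 1(59.35) = 59.35
  A: 41.29 (inert)

59.4 lbmol/h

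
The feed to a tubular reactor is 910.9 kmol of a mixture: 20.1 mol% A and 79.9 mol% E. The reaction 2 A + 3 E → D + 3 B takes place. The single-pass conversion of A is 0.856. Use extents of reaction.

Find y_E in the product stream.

0.592

A reacted = 0.856 × 183.1 = 156.7 kmol; ν_A = −2, so ξ = 156.7/2 = 78.36 kmol.
Outlet amounts (n = n₀ + ν ξ):
  A: 183.1 − 2(78.36) = 26.37
  E: 727.8 − 3(78.36) = 492.7
  D: 0 + 1(78.36) = 78.36
  B: 0 + 3(78.36) = 235.1
Total out = 832.5 kmol; y_E = 492.7 / 832.5 = 0.5918.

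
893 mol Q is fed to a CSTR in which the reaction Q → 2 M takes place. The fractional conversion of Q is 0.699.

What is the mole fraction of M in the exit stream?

Q reacted = 0.699 × 893 = 624.2 mol; ν_Q = −1, so ξ = 624.2/1 = 624.2 mol.
Outlet amounts (n = n₀ + ν ξ):
  Q: 893 − 1(624.2) = 268.8
  M: 0 + 2(624.2) = 1248
Total out = 1517 mol; y_M = 1248 / 1517 = 0.8228.

0.823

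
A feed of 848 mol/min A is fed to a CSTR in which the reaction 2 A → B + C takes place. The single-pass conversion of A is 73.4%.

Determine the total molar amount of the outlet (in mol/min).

A reacted = 0.734 × 848 = 622.4 mol/min; ν_A = −2, so ξ = 622.4/2 = 311.2 mol/min.
Outlet amounts (n = n₀ + ν ξ):
  A: 848 − 2(311.2) = 225.6
  B: 0 + 1(311.2) = 311.2
  C: 0 + 1(311.2) = 311.2
Total out = 225.6 + 311.2 + 311.2 = 848 mol/min.

848 mol/min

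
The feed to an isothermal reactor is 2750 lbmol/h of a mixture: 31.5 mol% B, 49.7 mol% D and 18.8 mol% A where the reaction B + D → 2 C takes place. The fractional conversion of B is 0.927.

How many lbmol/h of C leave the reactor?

1610 lbmol/h

B reacted = 0.927 × 866.2 = 803 lbmol/h; ν_B = −1, so ξ = 803/1 = 803 lbmol/h.
Outlet amounts (n = n₀ + ν ξ):
  B: 866.2 − 1(803) = 63.24
  D: 1367 − 1(803) = 563.7
  C: 0 + 2(803) = 1606
  A: 517 (inert)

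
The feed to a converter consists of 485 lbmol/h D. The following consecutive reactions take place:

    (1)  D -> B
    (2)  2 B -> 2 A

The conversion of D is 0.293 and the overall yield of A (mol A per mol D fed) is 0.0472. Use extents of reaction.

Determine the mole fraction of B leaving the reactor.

0.246

Conversion of D: D consumed = 1ξ₁ = 0.293 × 485 → ξ₁ = 142.1 lbmol/h.
Yield of A: 2ξ₂ / 485 = 0.0472 → ξ₂ = 11.45 lbmol/h.
Outlet amounts (n = n₀ + Σ ν·ξ):
  D: 485 − 1(142.1) = 342.9
  B: 0 + 1(142.1) − 2(11.45) = 119.2
  A: 0 + 2(11.45) = 22.89
Total out = 485 lbmol/h; y_B = 119.2 / 485 = 0.2458.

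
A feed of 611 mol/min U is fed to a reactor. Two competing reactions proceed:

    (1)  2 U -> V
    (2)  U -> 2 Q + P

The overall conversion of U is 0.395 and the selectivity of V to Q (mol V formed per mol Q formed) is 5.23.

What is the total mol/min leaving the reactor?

Conversion of U: U consumed = 0.395 × 611 = 241.3 mol/min = 2ξ₁ + 1ξ₂.
Selectivity: 1ξ₁ / (2ξ₂) = 5.23 → ξ₁ = 10.46 ξ₂.
Substitute: (2·10.46 + 1) ξ₂ = 241.3 → ξ₂ = 11.01 mol/min, ξ₁ = 115.2 mol/min.
Outlet amounts (n = n₀ + Σ ν·ξ):
  U: 611 − 2(115.2) − 1(11.01) = 369.7
  V: 0 + 1(115.2) = 115.2
  Q: 0 + 2(11.01) = 22.02
  P: 0 + 1(11.01) = 11.01
Total out = 369.7 + 115.2 + 22.02 + 11.01 = 517.9 mol/min.

518 mol/min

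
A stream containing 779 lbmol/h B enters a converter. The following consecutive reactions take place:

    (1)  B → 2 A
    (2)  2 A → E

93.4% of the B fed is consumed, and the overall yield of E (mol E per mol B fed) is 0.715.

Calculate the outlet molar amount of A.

341 lbmol/h

Conversion of B: B consumed = 1ξ₁ = 0.934 × 779 → ξ₁ = 727.6 lbmol/h.
Yield of E: 1ξ₂ / 779 = 0.715 → ξ₂ = 557 lbmol/h.
Outlet amounts (n = n₀ + Σ ν·ξ):
  B: 779 − 1(727.6) = 51.41
  A: 0 + 2(727.6) − 2(557) = 341.2
  E: 0 + 1(557) = 557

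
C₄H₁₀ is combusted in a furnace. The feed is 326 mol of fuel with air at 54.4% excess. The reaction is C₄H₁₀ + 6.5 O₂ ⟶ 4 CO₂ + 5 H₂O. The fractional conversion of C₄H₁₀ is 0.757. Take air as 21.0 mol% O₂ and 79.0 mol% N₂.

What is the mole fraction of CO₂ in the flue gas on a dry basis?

Stoichiometric O₂ = 6.5 × 326 = 2119 mol; O₂ fed = 2119 × 1.544 = 3272 mol.
N₂ fed = 3272 × 79/21 = 12310 mol.
Fuel reacted = 0.757 × 326 → ξ = 246.8 mol.
Outlet (n = n₀ + ν ξ):
  C₄H₁₀: 326 − 1(246.8) = 79.22
  O₂: 3272 − 6.5(246.8) = 1668
  N₂: 12310 (inert)
  CO₂: 0 + 4(246.8) = 987.1
  H₂O: 0 + 5(246.8) = 1234
Dry total = 15040 mol; y_CO₂ (dry) = 987.1 / 15040 = 0.06562.

0.0656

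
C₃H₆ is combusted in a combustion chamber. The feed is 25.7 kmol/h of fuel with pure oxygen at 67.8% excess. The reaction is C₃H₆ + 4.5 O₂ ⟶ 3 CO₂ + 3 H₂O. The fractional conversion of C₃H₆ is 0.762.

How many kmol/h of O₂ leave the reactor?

106 kmol/h

Stoichiometric O₂ = 4.5 × 25.7 = 115.6 kmol/h; O₂ fed = 115.6 × 1.678 = 194.1 kmol/h.
Fuel reacted = 0.762 × 25.7 → ξ = 19.58 kmol/h.
Outlet (n = n₀ + ν ξ):
  C₃H₆: 25.7 − 1(19.58) = 6.117
  O₂: 194.1 − 4.5(19.58) = 105.9
  CO₂: 0 + 3(19.58) = 58.75
  H₂O: 0 + 3(19.58) = 58.75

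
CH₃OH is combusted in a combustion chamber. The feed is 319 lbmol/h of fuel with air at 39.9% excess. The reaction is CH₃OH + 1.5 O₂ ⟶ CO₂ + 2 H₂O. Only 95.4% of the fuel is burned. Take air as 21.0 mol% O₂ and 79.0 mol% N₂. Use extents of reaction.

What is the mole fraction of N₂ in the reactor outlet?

0.688

Stoichiometric O₂ = 1.5 × 319 = 478.5 lbmol/h; O₂ fed = 478.5 × 1.399 = 669.4 lbmol/h.
N₂ fed = 669.4 × 79/21 = 2518 lbmol/h.
Fuel reacted = 0.954 × 319 → ξ = 304.3 lbmol/h.
Outlet (n = n₀ + ν ξ):
  CH₃OH: 319 − 1(304.3) = 14.67
  O₂: 669.4 − 1.5(304.3) = 212.9
  N₂: 2518 (inert)
  CO₂: 0 + 1(304.3) = 304.3
  H₂O: 0 + 2(304.3) = 608.7
Total out = 3659 lbmol/h; y_N₂ = 2518 / 3659 = 0.6883.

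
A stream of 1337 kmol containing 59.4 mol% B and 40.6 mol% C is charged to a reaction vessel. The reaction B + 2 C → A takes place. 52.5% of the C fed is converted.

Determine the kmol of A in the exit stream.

142 kmol

C reacted = 0.525 × 542.8 = 285 kmol; ν_C = −2, so ξ = 285/2 = 142.5 kmol.
Outlet amounts (n = n₀ + ν ξ):
  B: 794.2 − 1(142.5) = 651.7
  C: 542.8 − 2(142.5) = 257.8
  A: 0 + 1(142.5) = 142.5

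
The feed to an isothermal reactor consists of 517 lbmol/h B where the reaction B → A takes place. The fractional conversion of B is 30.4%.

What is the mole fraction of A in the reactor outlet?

0.304

B reacted = 0.304 × 517 = 157.2 lbmol/h; ν_B = −1, so ξ = 157.2/1 = 157.2 lbmol/h.
Outlet amounts (n = n₀ + ν ξ):
  B: 517 − 1(157.2) = 359.8
  A: 0 + 1(157.2) = 157.2
Total out = 517 lbmol/h; y_A = 157.2 / 517 = 0.304.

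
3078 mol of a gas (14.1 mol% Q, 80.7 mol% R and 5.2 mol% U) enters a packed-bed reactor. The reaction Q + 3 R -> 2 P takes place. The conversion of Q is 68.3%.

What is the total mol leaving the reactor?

Q reacted = 0.683 × 434 = 296.4 mol; ν_Q = −1, so ξ = 296.4/1 = 296.4 mol.
Outlet amounts (n = n₀ + ν ξ):
  Q: 434 − 1(296.4) = 137.6
  R: 2484 − 3(296.4) = 1595
  P: 0 + 2(296.4) = 592.8
  U: 160.1 (inert)
Total out = 137.6 + 1595 + 592.8 + 160.1 = 2485 mol.

2490 mol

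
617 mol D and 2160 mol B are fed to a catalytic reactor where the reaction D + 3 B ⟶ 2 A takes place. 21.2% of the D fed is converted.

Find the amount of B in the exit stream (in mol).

D reacted = 0.212 × 617 = 130.8 mol; ν_D = −1, so ξ = 130.8/1 = 130.8 mol.
Outlet amounts (n = n₀ + ν ξ):
  D: 617 − 1(130.8) = 486.2
  B: 2160 − 3(130.8) = 1768
  A: 0 + 2(130.8) = 261.6

1770 mol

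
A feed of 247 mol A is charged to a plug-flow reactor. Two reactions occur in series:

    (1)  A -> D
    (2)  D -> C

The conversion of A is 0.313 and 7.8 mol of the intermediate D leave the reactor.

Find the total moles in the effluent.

247 mol

Conversion of A: A consumed = 1ξ₁ = 0.313 × 247 → ξ₁ = 77.31 mol.
D balance: n_D = 0 + 1ξ₁ − 1ξ₂ = 7.8 → ξ₂ = (1·77.31 − 7.8)/1 = 69.51 mol.
Outlet amounts (n = n₀ + Σ ν·ξ):
  A: 247 − 1(77.31) = 169.7
  D: 0 + 1(77.31) − 1(69.51) = 7.8
  C: 0 + 1(69.51) = 69.51
Total out = 169.7 + 7.8 + 69.51 = 247 mol.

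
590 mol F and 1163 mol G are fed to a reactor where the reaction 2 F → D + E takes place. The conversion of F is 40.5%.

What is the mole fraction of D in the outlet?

F reacted = 0.405 × 590 = 239 mol; ν_F = −2, so ξ = 239/2 = 119.5 mol.
Outlet amounts (n = n₀ + ν ξ):
  F: 590 − 2(119.5) = 351
  D: 0 + 1(119.5) = 119.5
  E: 0 + 1(119.5) = 119.5
  G: 1163 (inert)
Total out = 1753 mol; y_D = 119.5 / 1753 = 0.06815.

0.0682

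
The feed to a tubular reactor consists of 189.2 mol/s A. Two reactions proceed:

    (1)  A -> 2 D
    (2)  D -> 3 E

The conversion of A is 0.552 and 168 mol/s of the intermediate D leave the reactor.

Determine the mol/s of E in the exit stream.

Conversion of A: A consumed = 1ξ₁ = 0.552 × 189.2 → ξ₁ = 104.4 mol/s.
D balance: n_D = 0 + 2ξ₁ − 1ξ₂ = 168 → ξ₂ = (2·104.4 − 168)/1 = 40.88 mol/s.
Outlet amounts (n = n₀ + Σ ν·ξ):
  A: 189.2 − 1(104.4) = 84.76
  D: 0 + 2(104.4) − 1(40.88) = 168
  E: 0 + 3(40.88) = 122.6

123 mol/s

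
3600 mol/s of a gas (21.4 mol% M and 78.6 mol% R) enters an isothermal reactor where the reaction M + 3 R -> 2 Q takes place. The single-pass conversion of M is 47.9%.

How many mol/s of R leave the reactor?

M reacted = 0.479 × 770.4 = 369 mol/s; ν_M = −1, so ξ = 369/1 = 369 mol/s.
Outlet amounts (n = n₀ + ν ξ):
  M: 770.4 − 1(369) = 401.4
  R: 2830 − 3(369) = 1723
  Q: 0 + 2(369) = 738

1720 mol/s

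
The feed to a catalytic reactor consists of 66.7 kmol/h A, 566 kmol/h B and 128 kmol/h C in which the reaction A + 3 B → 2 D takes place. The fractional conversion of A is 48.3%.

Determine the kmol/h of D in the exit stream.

A reacted = 0.483 × 66.7 = 32.22 kmol/h; ν_A = −1, so ξ = 32.22/1 = 32.22 kmol/h.
Outlet amounts (n = n₀ + ν ξ):
  A: 66.7 − 1(32.22) = 34.48
  B: 566 − 3(32.22) = 469.4
  D: 0 + 2(32.22) = 64.43
  C: 128 (inert)

64.4 kmol/h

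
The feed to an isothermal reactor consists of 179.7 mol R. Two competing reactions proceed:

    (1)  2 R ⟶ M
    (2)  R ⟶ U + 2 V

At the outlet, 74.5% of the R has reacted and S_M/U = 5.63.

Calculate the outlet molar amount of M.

Conversion of R: R consumed = 0.745 × 179.7 = 133.9 mol = 2ξ₁ + 1ξ₂.
Selectivity: 1ξ₁ / (1ξ₂) = 5.63 → ξ₁ = 5.63 ξ₂.
Substitute: (2·5.63 + 1) ξ₂ = 133.9 → ξ₂ = 10.92 mol, ξ₁ = 61.48 mol.
Outlet amounts (n = n₀ + Σ ν·ξ):
  R: 179.7 − 2(61.48) − 1(10.92) = 45.82
  M: 0 + 1(61.48) = 61.48
  U: 0 + 1(10.92) = 10.92
  V: 0 + 2(10.92) = 21.84

61.5 mol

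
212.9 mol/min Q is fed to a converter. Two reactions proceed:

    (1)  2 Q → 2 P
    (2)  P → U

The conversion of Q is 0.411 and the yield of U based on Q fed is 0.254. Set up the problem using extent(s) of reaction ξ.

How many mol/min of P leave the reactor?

33.4 mol/min

Conversion of Q: Q consumed = 2ξ₁ = 0.411 × 212.9 → ξ₁ = 43.75 mol/min.
Yield of U: 1ξ₂ / 212.9 = 0.254 → ξ₂ = 54.08 mol/min.
Outlet amounts (n = n₀ + Σ ν·ξ):
  Q: 212.9 − 2(43.75) = 125.4
  P: 0 + 2(43.75) − 1(54.08) = 33.43
  U: 0 + 1(54.08) = 54.08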